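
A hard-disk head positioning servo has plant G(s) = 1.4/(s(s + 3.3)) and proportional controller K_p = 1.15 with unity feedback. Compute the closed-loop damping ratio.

The closed-loop denominator is s(s+3.3) + 1.15·1.4 = s² + 3.3s + 1.61.
Matching s² + 2ζω_n s + ω_n²: ω_n = √1.61 = 1.269 rad/s and 2ζω_n = 3.3, so ζ = 3.3/(2·1.269) = 1.3.

ζ = 1.3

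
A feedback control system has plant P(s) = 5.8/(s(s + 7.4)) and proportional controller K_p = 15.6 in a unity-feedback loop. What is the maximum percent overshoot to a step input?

The closed-loop denominator s² + 7.4s + 90.48 gives ω_n = √90.48 = 9.512 and ζ = 7.4/(2ω_n) = 0.389.
%OS = 100·exp(−πζ/√(1−ζ²)) = 100·exp(−π·0.389/√0.8487) = 26.5%.

26.5%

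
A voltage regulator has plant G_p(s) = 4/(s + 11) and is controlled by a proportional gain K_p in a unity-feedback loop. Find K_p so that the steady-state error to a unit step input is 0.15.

The loop is type 0, so e_ss(step) = 1/(1 + K_pos) with K_pos = K_p·G_p(0).
G_p(0) = 0.3636. Require 1/(1 + K_p·0.3636) = 0.15, so 1 + 0.3636·K_p = 6.667.
K_p = (6.667 − 1)/0.3636 = 15.6.

K_p = 15.6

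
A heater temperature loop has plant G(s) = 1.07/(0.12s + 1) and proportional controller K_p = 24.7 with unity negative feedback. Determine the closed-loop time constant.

τ = 0.00437 s

Closed loop: T(s) = K_p·G/(1+K_p·G) = 26.43/(0.12s + 1 + 26.43), with pole at s = −(1 + 26.43)/0.12 = −228.6.
Closed-loop time constant τ = 1/228.6 = 0.00437 s.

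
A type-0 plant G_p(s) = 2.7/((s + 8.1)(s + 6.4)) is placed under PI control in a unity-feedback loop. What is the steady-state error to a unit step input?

The PI controller's integrator makes the forward path type 1, so e_ss to a step is zero.

0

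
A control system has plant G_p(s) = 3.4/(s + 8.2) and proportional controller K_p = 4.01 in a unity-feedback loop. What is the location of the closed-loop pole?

s = -21.83

Closed-loop transfer function: T(s) = K_p·G_p(s)/(1 + K_p·G_p(s)) = 13.63/(s + 8.2 + 13.63) = 13.63/(s + 21.83).
The closed-loop pole is at s = −21.83.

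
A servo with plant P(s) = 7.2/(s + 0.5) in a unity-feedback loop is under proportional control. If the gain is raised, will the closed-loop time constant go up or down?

decrease

The closed-loop bandwidth 0.5+K_p·7.2 grows with K_p, so τ shrinks.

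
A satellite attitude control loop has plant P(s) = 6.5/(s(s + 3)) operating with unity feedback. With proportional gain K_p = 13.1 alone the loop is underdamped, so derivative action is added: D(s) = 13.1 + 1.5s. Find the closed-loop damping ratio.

ζ = 0.691

Forward path: (13.1 + 1.5s)·6.5/(s(s+3)). The closed-loop characteristic equation is s² + (3 + 6.5·1.5)s + 6.5·13.1 = 0.
That is s² + 12.75s + 85.15 = 0, so ω_n = 9.228 rad/s and ζ = 12.75/(2·9.228) = 0.6909.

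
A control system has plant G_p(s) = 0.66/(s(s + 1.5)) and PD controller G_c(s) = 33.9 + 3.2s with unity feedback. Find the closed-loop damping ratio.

ζ = 0.382

Forward path: (33.9 + 3.2s)·0.66/(s(s+1.5)). The closed-loop characteristic equation is s² + (1.5 + 0.66·3.2)s + 0.66·33.9 = 0.
That is s² + 3.612s + 22.37 = 0, so ω_n = 4.73 rad/s and ζ = 3.612/(2·4.73) = 0.3818.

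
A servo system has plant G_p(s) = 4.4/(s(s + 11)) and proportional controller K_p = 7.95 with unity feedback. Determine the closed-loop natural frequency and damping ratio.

ω_n = 5.91 rad/s, ζ = 0.93

The closed-loop denominator is s(s+11) + 7.95·4.4 = s² + 11s + 34.98.
So ω_n² = 34.98 ⇒ ω_n = 5.914 rad/s, and ζ = 11/(2ω_n) = 0.93.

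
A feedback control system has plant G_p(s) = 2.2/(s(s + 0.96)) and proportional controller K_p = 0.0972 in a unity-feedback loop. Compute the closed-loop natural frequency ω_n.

ω_n = 0.462 rad/s

The closed-loop denominator is s(s+0.96) + 0.0972·2.2 = s² + 0.96s + 0.2138.
Matching s² + 2ζω_n s + ω_n²: ω_n = √0.2138 = 0.4624 rad/s and 2ζω_n = 0.96, so ζ = 0.96/(2·0.4624) = 1.04.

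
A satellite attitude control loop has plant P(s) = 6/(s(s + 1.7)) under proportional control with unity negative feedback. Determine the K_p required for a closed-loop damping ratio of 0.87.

K_p = 0.159

Closed-loop characteristic equation: s² + 1.7s + K_p·6 = 0.
So ω_n = √(6K_p) and 2ζω_n = 1.7, giving ζ = 1.7/(2√(6K_p)).
Setting ζ = 0.87: √(6K_p) = 1.7/(2·0.87) = 0.977, so K_p = 0.9546/6 = 0.159.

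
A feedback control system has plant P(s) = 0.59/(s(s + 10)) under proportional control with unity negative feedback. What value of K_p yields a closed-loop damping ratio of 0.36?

Closed-loop characteristic equation: s² + 10s + K_p·0.59 = 0.
So ω_n = √(0.59K_p) and 2ζω_n = 10, giving ζ = 10/(2√(0.59K_p)).
Setting ζ = 0.36: √(0.59K_p) = 10/(2·0.36) = 13.89, so K_p = 192.9/0.59 = 327.

K_p = 327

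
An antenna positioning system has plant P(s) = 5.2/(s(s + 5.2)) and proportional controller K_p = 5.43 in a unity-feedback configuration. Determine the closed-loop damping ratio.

ζ = 0.489

The closed-loop denominator is s(s+5.2) + 5.43·5.2 = s² + 5.2s + 28.24.
Matching s² + 2ζω_n s + ω_n²: ω_n = √28.24 = 5.314 rad/s and 2ζω_n = 5.2, so ζ = 5.2/(2·5.314) = 0.489.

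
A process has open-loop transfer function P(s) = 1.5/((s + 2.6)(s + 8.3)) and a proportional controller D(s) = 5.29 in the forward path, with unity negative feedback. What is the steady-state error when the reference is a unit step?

The loop is type 0. Static position error constant K_pos = D(0)·P(0) = 5.29·0.06951 = 0.3677.
Steady-state error to a unit step: e_ss = 1/(1+K_pos) = 1/1.368 = 0.731.

0.731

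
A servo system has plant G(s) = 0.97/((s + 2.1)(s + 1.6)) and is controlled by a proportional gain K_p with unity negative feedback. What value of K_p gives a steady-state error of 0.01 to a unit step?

K_p = 343

For a type-0 loop with proportional control, e_ss = 1/(1 + K_p·G(0)).
G(0) = 0.2887. Require 1/(1 + K_p·0.2887) = 0.01, so 1 + 0.2887·K_p = 100.
K_p = (100 − 1)/0.2887 = 343.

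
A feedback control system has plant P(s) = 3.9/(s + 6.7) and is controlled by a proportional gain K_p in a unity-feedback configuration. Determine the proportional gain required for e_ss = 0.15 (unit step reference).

K_p = 9.74

For a type-0 loop with proportional control, e_ss = 1/(1 + K_p·P(0)).
P(0) = 0.5821. Require 1/(1 + K_p·0.5821) = 0.15, so 1 + 0.5821·K_p = 6.667.
K_p = (6.667 − 1)/0.5821 = 9.74.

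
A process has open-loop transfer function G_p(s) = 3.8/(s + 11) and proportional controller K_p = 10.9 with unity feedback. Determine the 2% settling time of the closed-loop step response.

Closed-loop transfer function: T(s) = K_p·G_p(s)/(1 + K_p·G_p(s)) = 41.42/(s + 11 + 41.42) = 41.42/(s + 52.42).
Time constant τ = 1/52.42 = 0.01908 s, so the 2% settling time is about 4τ = 0.0763 s.

T_s ≈ 0.0763 s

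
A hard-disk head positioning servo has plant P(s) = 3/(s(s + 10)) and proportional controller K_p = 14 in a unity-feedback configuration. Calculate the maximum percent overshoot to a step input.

2.22%

The closed-loop denominator s² + 10s + 42 gives ω_n = √42 = 6.481 and ζ = 10/(2ω_n) = 0.7715.
%OS = 100·exp(−πζ/√(1−ζ²)) = 100·exp(−π·0.7715/√0.4048) = 2.22%.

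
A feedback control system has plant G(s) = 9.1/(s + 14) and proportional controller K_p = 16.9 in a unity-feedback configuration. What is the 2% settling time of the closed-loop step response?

T_s ≈ 0.0238 s

Closed-loop transfer function: T(s) = K_p·G(s)/(1 + K_p·G(s)) = 153.8/(s + 14 + 153.8) = 153.8/(s + 167.8).
Time constant τ = 1/167.8 = 0.00596 s, so the 2% settling time is about 4τ = 0.0238 s.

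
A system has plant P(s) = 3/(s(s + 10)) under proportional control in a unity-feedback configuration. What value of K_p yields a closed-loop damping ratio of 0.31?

K_p = 86.7

Closed-loop characteristic equation: s² + 10s + K_p·3 = 0.
So ω_n = √(3K_p) and 2ζω_n = 10, giving ζ = 10/(2√(3K_p)).
Setting ζ = 0.31: √(3K_p) = 10/(2·0.31) = 16.13, so K_p = 260.1/3 = 86.7.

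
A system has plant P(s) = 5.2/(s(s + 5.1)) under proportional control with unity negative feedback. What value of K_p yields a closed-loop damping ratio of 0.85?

K_p = 1.73

Closed-loop characteristic equation: s² + 5.1s + K_p·5.2 = 0.
So ω_n = √(5.2K_p) and 2ζω_n = 5.1, giving ζ = 5.1/(2√(5.2K_p)).
Setting ζ = 0.85: √(5.2K_p) = 5.1/(2·0.85) = 3, so K_p = 9/5.2 = 1.73.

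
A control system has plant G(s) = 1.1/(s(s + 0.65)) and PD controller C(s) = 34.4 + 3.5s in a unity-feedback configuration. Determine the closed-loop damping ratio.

Forward path: (34.4 + 3.5s)·1.1/(s(s+0.65)). The closed-loop characteristic equation is s² + (0.65 + 1.1·3.5)s + 1.1·34.4 = 0.
That is s² + 4.5s + 37.84 = 0, so ω_n = 6.151 rad/s and ζ = 4.5/(2·6.151) = 0.3658.

ζ = 0.366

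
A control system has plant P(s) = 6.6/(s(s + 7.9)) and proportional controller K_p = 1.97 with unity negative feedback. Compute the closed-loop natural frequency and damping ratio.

ω_n = 3.61 rad/s, ζ = 1.1

The closed-loop denominator is s(s+7.9) + 1.97·6.6 = s² + 7.9s + 13.
Matching s² + 2ζω_n s + ω_n²: ω_n = √13 = 3.606 rad/s and 2ζω_n = 7.9, so ζ = 7.9/(2·3.606) = 1.1.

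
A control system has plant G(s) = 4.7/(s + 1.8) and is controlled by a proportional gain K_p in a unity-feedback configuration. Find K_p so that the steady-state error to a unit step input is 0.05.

K_p = 7.28

The loop is type 0, so e_ss(step) = 1/(1 + K_pos) with K_pos = K_p·G(0).
G(0) = 2.611. Require 1/(1 + K_p·2.611) = 0.05, so 1 + 2.611·K_p = 20.
K_p = (20 − 1)/2.611 = 7.28.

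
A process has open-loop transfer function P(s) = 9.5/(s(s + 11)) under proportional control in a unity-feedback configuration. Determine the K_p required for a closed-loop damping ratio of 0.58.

Closed-loop characteristic equation: s² + 11s + K_p·9.5 = 0.
So ω_n = √(9.5K_p) and 2ζω_n = 11, giving ζ = 11/(2√(9.5K_p)).
Setting ζ = 0.58: √(9.5K_p) = 11/(2·0.58) = 9.483, so K_p = 89.92/9.5 = 9.47.

K_p = 9.47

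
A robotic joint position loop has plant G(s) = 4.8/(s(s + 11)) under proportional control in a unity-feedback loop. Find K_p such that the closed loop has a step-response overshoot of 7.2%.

From %OS = 100·exp(−πζ/√(1−ζ²)) = 7.2%, ζ = −ln(0.072)/√(π²+ln²(0.072)) = 0.6421.
Characteristic equation s² + 11s + 4.8K_p = 0 gives ζ = 11/(2√(4.8K_p)).
Setting ζ = 0.6421: √(4.8K_p) = 11/(2·0.6421) = 8.566, so K_p = 73.38/4.8 = 15.3.

K_p = 15.3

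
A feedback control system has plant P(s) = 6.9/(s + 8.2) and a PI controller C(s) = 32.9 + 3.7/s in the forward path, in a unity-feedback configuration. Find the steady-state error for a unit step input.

The open loop C(s)P(s) has a pole at the origin (type 1), so the static position error constant is infinite and e_ss = 1/(1+∞) = 0.

0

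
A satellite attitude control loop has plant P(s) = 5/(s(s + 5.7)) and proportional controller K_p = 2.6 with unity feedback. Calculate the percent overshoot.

Closed-loop characteristic equation: s² + 5.7s + 13 = 0, so ω_n = 3.606 rad/s and ζ = 5.7/(2·3.606) = 0.7904.
%OS = 100·exp(−πζ/√(1−ζ²)) = 100·exp(−π·0.7904/√0.3752) = 1.74%.

1.74%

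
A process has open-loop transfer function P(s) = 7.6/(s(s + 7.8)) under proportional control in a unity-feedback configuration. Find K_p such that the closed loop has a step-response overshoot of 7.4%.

From %OS = 100·exp(−πζ/√(1−ζ²)) = 7.4%, ζ = −ln(0.074)/√(π²+ln²(0.074)) = 0.6381.
Characteristic equation s² + 7.8s + 7.6K_p = 0 gives ζ = 7.8/(2√(7.6K_p)).
Setting ζ = 0.6381: √(7.6K_p) = 7.8/(2·0.6381) = 6.112, so K_p = 37.35/7.6 = 4.91.

K_p = 4.91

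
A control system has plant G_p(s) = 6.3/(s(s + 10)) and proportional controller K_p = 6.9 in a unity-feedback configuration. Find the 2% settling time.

Closed-loop characteristic equation: s² + 10s + 43.47 = 0, so ω_n = 6.593 rad/s and ζ = 10/(2·6.593) = 0.7584.
2% settling time T_s ≈ 4/(ζω_n) = 4/5 = 0.8 s.

T_s ≈ 0.8 s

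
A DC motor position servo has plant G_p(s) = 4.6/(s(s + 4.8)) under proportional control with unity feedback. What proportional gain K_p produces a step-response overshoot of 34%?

K_p = 11.9

From %OS = 100·exp(−πζ/√(1−ζ²)) = 34%, ζ = −ln(0.34)/√(π²+ln²(0.34)) = 0.3248.
Characteristic equation s² + 4.8s + 4.6K_p = 0 gives ζ = 4.8/(2√(4.6K_p)).
Setting ζ = 0.3248: √(4.6K_p) = 4.8/(2·0.3248) = 7.39, so K_p = 54.61/4.6 = 11.9.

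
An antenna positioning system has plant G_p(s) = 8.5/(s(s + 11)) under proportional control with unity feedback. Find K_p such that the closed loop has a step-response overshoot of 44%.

K_p = 55.7

From %OS = 100·exp(−πζ/√(1−ζ²)) = 44%, ζ = −ln(0.44)/√(π²+ln²(0.44)) = 0.2528.
Characteristic equation s² + 11s + 8.5K_p = 0 gives ζ = 11/(2√(8.5K_p)).
Setting ζ = 0.2528: √(8.5K_p) = 11/(2·0.2528) = 21.75, so K_p = 473.2/8.5 = 55.7.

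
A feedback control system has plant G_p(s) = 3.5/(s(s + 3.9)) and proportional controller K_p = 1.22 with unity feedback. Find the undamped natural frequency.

ω_n = 2.07 rad/s

With unity feedback the closed-loop characteristic equation is s² + 3.9s + 1.22·3.5 = s² + 3.9s + 4.27 = 0.
Matching s² + 2ζω_n s + ω_n²: ω_n = √4.27 = 2.066 rad/s and 2ζω_n = 3.9, so ζ = 3.9/(2·2.066) = 0.944.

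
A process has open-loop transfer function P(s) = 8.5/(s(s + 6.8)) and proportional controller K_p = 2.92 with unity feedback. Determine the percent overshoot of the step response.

5.32%

Closed-loop characteristic equation: s² + 6.8s + 24.82 = 0, so ω_n = 4.982 rad/s and ζ = 6.8/(2·4.982) = 0.6825.
%OS = 100·exp(−πζ/√(1−ζ²)) = 100·exp(−π·0.6825/√0.5342) = 5.32%.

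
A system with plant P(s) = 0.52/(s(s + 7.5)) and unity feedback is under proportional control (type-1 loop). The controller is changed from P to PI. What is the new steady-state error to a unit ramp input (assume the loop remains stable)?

The integrator raises the loop to type 2, so K_v → ∞ and e_ss to a ramp is zero.

0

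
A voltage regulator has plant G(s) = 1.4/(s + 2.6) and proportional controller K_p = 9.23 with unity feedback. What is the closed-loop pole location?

s = -15.52

Closed-loop transfer function: T(s) = K_p·G(s)/(1 + K_p·G(s)) = 12.92/(s + 2.6 + 12.92) = 12.92/(s + 15.52).
The closed-loop pole is at s = −15.52.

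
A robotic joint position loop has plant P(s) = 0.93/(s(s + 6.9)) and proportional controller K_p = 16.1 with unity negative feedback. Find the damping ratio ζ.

ζ = 0.892

1 + K_p·P(s) = 0 gives s² + 6.9s + 14.97 = 0.
Matching s² + 2ζω_n s + ω_n²: ω_n = √14.97 = 3.869 rad/s and 2ζω_n = 6.9, so ζ = 6.9/(2·3.869) = 0.892.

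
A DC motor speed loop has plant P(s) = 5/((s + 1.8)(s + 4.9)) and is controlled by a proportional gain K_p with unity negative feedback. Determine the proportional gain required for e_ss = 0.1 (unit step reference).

Steady-state error for a unit step on this type-0 loop is 1/(1 + K_p·P(0)).
P(0) = 0.5669. Require 1/(1 + K_p·0.5669) = 0.1, so 1 + 0.5669·K_p = 10.
K_p = (10 − 1)/0.5669 = 15.9.

K_p = 15.9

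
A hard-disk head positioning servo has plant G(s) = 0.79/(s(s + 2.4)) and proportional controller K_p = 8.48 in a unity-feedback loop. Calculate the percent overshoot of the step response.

The closed-loop denominator s² + 2.4s + 6.699 gives ω_n = √6.699 = 2.588 and ζ = 2.4/(2ω_n) = 0.4636.
%OS = 100·exp(−πζ/√(1−ζ²)) = 100·exp(−π·0.4636/√0.785) = 19.3%.

19.3%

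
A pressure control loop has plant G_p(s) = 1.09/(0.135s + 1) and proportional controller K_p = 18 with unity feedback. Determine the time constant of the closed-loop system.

Closed loop: T(s) = K_p·G_p/(1+K_p·G_p) = 19.62/(0.135s + 1 + 19.62), with pole at s = −(1 + 19.62)/0.135 = −152.7.
Closed-loop time constant τ = 1/152.7 = 0.00655 s.

τ = 0.00655 s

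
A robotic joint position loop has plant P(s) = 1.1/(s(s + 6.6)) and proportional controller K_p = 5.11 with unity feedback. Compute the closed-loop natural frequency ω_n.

ω_n = 2.37 rad/s

1 + K_p·P(s) = 0 gives s² + 6.6s + 5.621 = 0.
Matching s² + 2ζω_n s + ω_n²: ω_n = √5.621 = 2.371 rad/s and 2ζω_n = 6.6, so ζ = 6.6/(2·2.371) = 1.39.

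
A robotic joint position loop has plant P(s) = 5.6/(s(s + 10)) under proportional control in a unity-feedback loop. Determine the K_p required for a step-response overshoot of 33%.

From %OS = 100·exp(−πζ/√(1−ζ²)) = 33%, ζ = −ln(0.33)/√(π²+ln²(0.33)) = 0.3328.
Characteristic equation s² + 10s + 5.6K_p = 0 gives ζ = 10/(2√(5.6K_p)).
Setting ζ = 0.3328: √(5.6K_p) = 10/(2·0.3328) = 15.02, so K_p = 225.7/5.6 = 40.3.

K_p = 40.3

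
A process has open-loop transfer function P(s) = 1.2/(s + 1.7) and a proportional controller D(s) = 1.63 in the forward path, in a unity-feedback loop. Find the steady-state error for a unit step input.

The loop is type 0. Static position error constant K_pos = D(0)·P(0) = 1.63·0.7059 = 1.151.
Steady-state error to a unit step: e_ss = 1/(1+K_pos) = 1/2.151 = 0.465.

0.465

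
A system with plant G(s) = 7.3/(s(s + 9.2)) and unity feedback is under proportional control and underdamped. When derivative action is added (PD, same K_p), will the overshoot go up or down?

With PD the characteristic equation becomes s² + (a + K·K_d)s + K·K_p = 0; the damping term grows, ζ rises, overshoot falls.

decrease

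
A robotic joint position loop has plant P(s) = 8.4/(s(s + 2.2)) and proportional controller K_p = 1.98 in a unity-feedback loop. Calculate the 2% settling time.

T_s ≈ 3.64 s

Closed-loop characteristic equation: s² + 2.2s + 16.63 = 0, so ω_n = 4.078 rad/s and ζ = 2.2/(2·4.078) = 0.2697.
2% settling time T_s ≈ 4/(ζω_n) = 4/1.1 = 3.64 s.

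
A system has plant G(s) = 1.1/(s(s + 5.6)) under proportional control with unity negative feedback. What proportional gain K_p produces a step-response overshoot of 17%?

K_p = 29.5

From %OS = 100·exp(−πζ/√(1−ζ²)) = 17%, ζ = −ln(0.17)/√(π²+ln²(0.17)) = 0.4913.
Characteristic equation s² + 5.6s + 1.1K_p = 0 gives ζ = 5.6/(2√(1.1K_p)).
Setting ζ = 0.4913: √(1.1K_p) = 5.6/(2·0.4913) = 5.699, so K_p = 32.48/1.1 = 29.5.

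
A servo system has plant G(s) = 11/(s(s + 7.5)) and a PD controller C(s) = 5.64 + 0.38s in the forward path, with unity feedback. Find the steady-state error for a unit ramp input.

The loop has one pole at the origin (type 1). Velocity error constant K_v = lim_{s→0} s·C(s)G(s) = 5.64·11/7.5 = 8.272.
Steady-state error to a unit ramp: e_ss = 1/K_v = 0.121.

0.121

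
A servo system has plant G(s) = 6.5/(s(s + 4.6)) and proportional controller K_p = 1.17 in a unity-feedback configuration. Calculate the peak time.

T_p = 2.06 s

Closed-loop characteristic equation: s² + 4.6s + 7.605 = 0, so ω_n = 2.758 rad/s and ζ = 4.6/(2·2.758) = 0.834.
Damped frequency ω_d = ω_n√(1−ζ²) = 1.522 rad/s, so peak time T_p = π/ω_d = 2.06 s.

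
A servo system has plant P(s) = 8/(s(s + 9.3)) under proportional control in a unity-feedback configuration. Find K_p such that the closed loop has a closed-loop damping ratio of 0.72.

K_p = 5.21

Closed-loop characteristic equation: s² + 9.3s + K_p·8 = 0.
So ω_n = √(8K_p) and 2ζω_n = 9.3, giving ζ = 9.3/(2√(8K_p)).
Setting ζ = 0.72: √(8K_p) = 9.3/(2·0.72) = 6.458, so K_p = 41.71/8 = 5.21.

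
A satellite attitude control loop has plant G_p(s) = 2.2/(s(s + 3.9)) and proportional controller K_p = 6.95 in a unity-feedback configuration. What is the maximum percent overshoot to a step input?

16.4%

From 1 + K_pG_p(s) = 0: s² + 3.9s + 15.29 = 0 ⇒ ω_n = 3.91, ζ = 0.4987.
%OS = 100·exp(−πζ/√(1−ζ²)) = 100·exp(−π·0.4987/√0.7513) = 16.4%.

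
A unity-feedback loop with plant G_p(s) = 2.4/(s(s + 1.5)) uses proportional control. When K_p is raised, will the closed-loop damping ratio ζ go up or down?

decrease

ζ = 1.5/(2√(2.4K_p)); increasing K_p raises the denominator, so ζ falls.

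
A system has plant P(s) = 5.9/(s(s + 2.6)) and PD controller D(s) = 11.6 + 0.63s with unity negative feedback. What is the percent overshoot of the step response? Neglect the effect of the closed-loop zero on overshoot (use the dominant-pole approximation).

Forward path: (11.6 + 0.63s)·5.9/(s(s+2.6)). The closed-loop characteristic equation is s² + (2.6 + 5.9·0.63)s + 5.9·11.6 = 0.
That is s² + 6.317s + 68.44 = 0, so ω_n = 8.273 rad/s and ζ = 6.317/(2·8.273) = 0.3818.
%OS = 100·exp(−πζ/√(1−ζ²)) = 27.3%.

27.3%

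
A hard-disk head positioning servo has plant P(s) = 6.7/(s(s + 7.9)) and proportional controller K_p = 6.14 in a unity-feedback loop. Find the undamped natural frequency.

The closed-loop denominator is s(s+7.9) + 6.14·6.7 = s² + 7.9s + 41.14.
So ω_n² = 41.14 ⇒ ω_n = 6.414 rad/s, and ζ = 7.9/(2ω_n) = 0.616.

ω_n = 6.41 rad/s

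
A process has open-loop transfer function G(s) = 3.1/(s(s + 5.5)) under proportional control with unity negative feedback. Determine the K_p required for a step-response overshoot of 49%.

From %OS = 100·exp(−πζ/√(1−ζ²)) = 49%, ζ = −ln(0.49)/√(π²+ln²(0.49)) = 0.2214.
Characteristic equation s² + 5.5s + 3.1K_p = 0 gives ζ = 5.5/(2√(3.1K_p)).
Setting ζ = 0.2214: √(3.1K_p) = 5.5/(2·0.2214) = 12.42, so K_p = 154.2/3.1 = 49.8.

K_p = 49.8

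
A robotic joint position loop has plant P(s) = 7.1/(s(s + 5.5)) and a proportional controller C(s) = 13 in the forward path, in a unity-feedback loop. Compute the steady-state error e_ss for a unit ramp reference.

The loop has one pole at the origin (type 1). Velocity error constant K_v = lim_{s→0} s·C(s)P(s) = 13·7.1/5.5 = 16.78.
Steady-state error to a unit ramp: e_ss = 1/K_v = 0.0596.

0.0596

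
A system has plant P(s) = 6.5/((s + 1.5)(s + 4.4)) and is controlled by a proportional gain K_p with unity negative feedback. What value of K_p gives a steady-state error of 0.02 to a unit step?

The loop is type 0, so e_ss(step) = 1/(1 + K_pos) with K_pos = K_p·P(0).
P(0) = 0.9848. Require 1/(1 + K_p·0.9848) = 0.02, so 1 + 0.9848·K_p = 50.
K_p = (50 − 1)/0.9848 = 49.8.

K_p = 49.8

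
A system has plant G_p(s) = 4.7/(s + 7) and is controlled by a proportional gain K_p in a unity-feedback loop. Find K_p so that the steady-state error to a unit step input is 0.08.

K_p = 17.1

The loop is type 0, so e_ss(step) = 1/(1 + K_pos) with K_pos = K_p·G_p(0).
G_p(0) = 0.6714. Require 1/(1 + K_p·0.6714) = 0.08, so 1 + 0.6714·K_p = 12.5.
K_p = (12.5 − 1)/0.6714 = 17.1.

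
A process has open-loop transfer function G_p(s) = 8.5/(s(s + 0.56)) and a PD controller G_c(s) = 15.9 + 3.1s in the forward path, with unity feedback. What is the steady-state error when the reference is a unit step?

0

The open loop G_c(s)G_p(s) has a pole at the origin (type 1), so the static position error constant is infinite and e_ss = 1/(1+∞) = 0.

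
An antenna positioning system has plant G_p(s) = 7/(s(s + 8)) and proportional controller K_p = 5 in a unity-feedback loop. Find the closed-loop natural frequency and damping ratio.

1 + K_p·G_p(s) = 0 gives s² + 8s + 35 = 0.
Matching s² + 2ζω_n s + ω_n²: ω_n = √35 = 5.916 rad/s and 2ζω_n = 8, so ζ = 8/(2·5.916) = 0.676.

ω_n = 5.92 rad/s, ζ = 0.676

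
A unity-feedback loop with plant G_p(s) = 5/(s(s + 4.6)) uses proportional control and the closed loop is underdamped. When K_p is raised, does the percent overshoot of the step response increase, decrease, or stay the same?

Characteristic equation s² + 4.6s + K_p·5 = 0: raising K_p raises ω_n while 2ζω_n = 4.6 is fixed, so ζ falls and overshoot grows.

increase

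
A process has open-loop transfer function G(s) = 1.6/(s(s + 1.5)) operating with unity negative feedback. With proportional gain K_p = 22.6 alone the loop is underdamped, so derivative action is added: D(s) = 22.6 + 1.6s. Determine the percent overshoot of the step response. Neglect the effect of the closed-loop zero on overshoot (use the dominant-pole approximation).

Forward path: (22.6 + 1.6s)·1.6/(s(s+1.5)). The closed-loop characteristic equation is s² + (1.5 + 1.6·1.6)s + 1.6·22.6 = 0.
That is s² + 4.06s + 36.16 = 0, so ω_n = 6.013 rad/s and ζ = 4.06/(2·6.013) = 0.3376.
%OS = 100·exp(−πζ/√(1−ζ²)) = 32.4%.

32.4%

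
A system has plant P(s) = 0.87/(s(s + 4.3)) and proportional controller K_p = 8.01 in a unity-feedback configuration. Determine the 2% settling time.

Closed-loop characteristic equation: s² + 4.3s + 6.969 = 0, so ω_n = 2.64 rad/s and ζ = 4.3/(2·2.64) = 0.8144.
2% settling time T_s ≈ 4/(ζω_n) = 4/2.15 = 1.86 s.

T_s ≈ 1.86 s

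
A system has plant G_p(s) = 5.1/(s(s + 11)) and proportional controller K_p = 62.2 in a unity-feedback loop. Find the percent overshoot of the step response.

36.1%

Closed-loop characteristic equation: s² + 11s + 317.2 = 0, so ω_n = 17.81 rad/s and ζ = 11/(2·17.81) = 0.3088.
%OS = 100·exp(−πζ/√(1−ζ²)) = 100·exp(−π·0.3088/√0.9046) = 36.1%.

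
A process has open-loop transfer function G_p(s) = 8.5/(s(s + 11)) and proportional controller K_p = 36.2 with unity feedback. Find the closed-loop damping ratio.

ζ = 0.314

1 + K_p·G_p(s) = 0 gives s² + 11s + 307.7 = 0.
Matching s² + 2ζω_n s + ω_n²: ω_n = √307.7 = 17.54 rad/s and 2ζω_n = 11, so ζ = 11/(2·17.54) = 0.314.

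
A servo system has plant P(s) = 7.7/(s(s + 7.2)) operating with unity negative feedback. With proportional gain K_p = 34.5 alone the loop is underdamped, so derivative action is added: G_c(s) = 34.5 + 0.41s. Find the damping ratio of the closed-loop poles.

ζ = 0.318

Forward path: (34.5 + 0.41s)·7.7/(s(s+7.2)). The closed-loop characteristic equation is s² + (7.2 + 7.7·0.41)s + 7.7·34.5 = 0.
That is s² + 10.36s + 265.7 = 0, so ω_n = 16.3 rad/s and ζ = 10.36/(2·16.3) = 0.3177.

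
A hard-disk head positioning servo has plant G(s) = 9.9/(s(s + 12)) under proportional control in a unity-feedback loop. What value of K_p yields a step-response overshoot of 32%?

From %OS = 100·exp(−πζ/√(1−ζ²)) = 32%, ζ = −ln(0.32)/√(π²+ln²(0.32)) = 0.341.
Characteristic equation s² + 12s + 9.9K_p = 0 gives ζ = 12/(2√(9.9K_p)).
Setting ζ = 0.341: √(9.9K_p) = 12/(2·0.341) = 17.6, so K_p = 309.7/9.9 = 31.3.

K_p = 31.3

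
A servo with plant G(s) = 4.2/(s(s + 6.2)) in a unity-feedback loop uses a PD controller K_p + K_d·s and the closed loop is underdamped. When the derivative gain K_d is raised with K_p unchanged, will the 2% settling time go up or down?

Characteristic equation s² + (6.2 + 4.2K_d)s + 4.2K_p = 0: raising K_d increases ζω_n = (6.2+4.2K_d)/2 while the loop stays underdamped, so T_s ≈ 4/(ζω_n) decreases.

decrease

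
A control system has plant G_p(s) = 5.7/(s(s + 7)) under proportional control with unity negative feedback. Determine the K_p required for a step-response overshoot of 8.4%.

From %OS = 100·exp(−πζ/√(1−ζ²)) = 8.4%, ζ = −ln(0.084)/√(π²+ln²(0.084)) = 0.6191.
Characteristic equation s² + 7s + 5.7K_p = 0 gives ζ = 7/(2√(5.7K_p)).
Setting ζ = 0.6191: √(5.7K_p) = 7/(2·0.6191) = 5.653, so K_p = 31.96/5.7 = 5.61.

K_p = 5.61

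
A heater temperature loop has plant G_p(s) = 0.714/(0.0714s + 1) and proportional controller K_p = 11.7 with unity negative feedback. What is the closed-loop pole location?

Closed loop: T(s) = K_p·G_p/(1+K_p·G_p) = 8.354/(0.0714s + 1 + 8.354), with pole at s = −(1 + 8.354)/0.0714 = −131.

s = -131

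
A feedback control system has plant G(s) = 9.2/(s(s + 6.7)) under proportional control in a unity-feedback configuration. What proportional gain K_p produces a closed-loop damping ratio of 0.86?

K_p = 1.65

Closed-loop characteristic equation: s² + 6.7s + K_p·9.2 = 0.
So ω_n = √(9.2K_p) and 2ζω_n = 6.7, giving ζ = 6.7/(2√(9.2K_p)).
Setting ζ = 0.86: √(9.2K_p) = 6.7/(2·0.86) = 3.895, so K_p = 15.17/9.2 = 1.65.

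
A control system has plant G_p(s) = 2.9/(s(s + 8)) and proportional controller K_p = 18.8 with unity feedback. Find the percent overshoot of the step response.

13.2%

From 1 + K_pG_p(s) = 0: s² + 8s + 54.52 = 0 ⇒ ω_n = 7.384, ζ = 0.5417.
%OS = 100·exp(−πζ/√(1−ζ²)) = 100·exp(−π·0.5417/√0.7065) = 13.2%.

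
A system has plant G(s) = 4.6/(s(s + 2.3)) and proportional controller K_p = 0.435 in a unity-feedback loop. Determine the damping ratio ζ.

ζ = 0.813

With unity feedback the closed-loop characteristic equation is s² + 2.3s + 0.435·4.6 = s² + 2.3s + 2.001 = 0.
Matching s² + 2ζω_n s + ω_n²: ω_n = √2.001 = 1.415 rad/s and 2ζω_n = 2.3, so ζ = 2.3/(2·1.415) = 0.813.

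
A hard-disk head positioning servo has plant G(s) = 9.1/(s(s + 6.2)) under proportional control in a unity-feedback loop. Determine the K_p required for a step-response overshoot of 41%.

K_p = 14.2

From %OS = 100·exp(−πζ/√(1−ζ²)) = 41%, ζ = −ln(0.41)/√(π²+ln²(0.41)) = 0.273.
Characteristic equation s² + 6.2s + 9.1K_p = 0 gives ζ = 6.2/(2√(9.1K_p)).
Setting ζ = 0.273: √(9.1K_p) = 6.2/(2·0.273) = 11.35, so K_p = 128.9/9.1 = 14.2.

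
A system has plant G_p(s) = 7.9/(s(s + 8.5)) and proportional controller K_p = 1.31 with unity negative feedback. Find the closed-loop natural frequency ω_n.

ω_n = 3.22 rad/s

With unity feedback the closed-loop characteristic equation is s² + 8.5s + 1.31·7.9 = s² + 8.5s + 10.35 = 0.
So ω_n² = 10.35 ⇒ ω_n = 3.217 rad/s, and ζ = 8.5/(2ω_n) = 1.32.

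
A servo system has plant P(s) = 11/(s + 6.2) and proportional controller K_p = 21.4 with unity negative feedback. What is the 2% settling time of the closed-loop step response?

Closed-loop transfer function: T(s) = K_p·P(s)/(1 + K_p·P(s)) = 235.4/(s + 6.2 + 235.4) = 235.4/(s + 241.6).
Time constant τ = 1/241.6 = 0.004139 s, so the 2% settling time is about 4τ = 0.0166 s.

T_s ≈ 0.0166 s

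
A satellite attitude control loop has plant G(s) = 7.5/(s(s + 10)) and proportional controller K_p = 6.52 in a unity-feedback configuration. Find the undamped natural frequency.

The closed-loop denominator is s(s+10) + 6.52·7.5 = s² + 10s + 48.9.
Matching s² + 2ζω_n s + ω_n²: ω_n = √48.9 = 6.993 rad/s and 2ζω_n = 10, so ζ = 10/(2·6.993) = 0.715.

ω_n = 6.99 rad/s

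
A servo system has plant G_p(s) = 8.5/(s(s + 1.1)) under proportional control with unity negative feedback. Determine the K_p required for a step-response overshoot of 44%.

From %OS = 100·exp(−πζ/√(1−ζ²)) = 44%, ζ = −ln(0.44)/√(π²+ln²(0.44)) = 0.2528.
Characteristic equation s² + 1.1s + 8.5K_p = 0 gives ζ = 1.1/(2√(8.5K_p)).
Setting ζ = 0.2528: √(8.5K_p) = 1.1/(2·0.2528) = 2.175, so K_p = 4.732/8.5 = 0.557.

K_p = 0.557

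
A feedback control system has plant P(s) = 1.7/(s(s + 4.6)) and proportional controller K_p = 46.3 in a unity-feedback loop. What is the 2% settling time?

The closed-loop denominator s² + 4.6s + 78.71 gives ω_n = √78.71 = 8.872 and ζ = 4.6/(2ω_n) = 0.2592.
2% settling time T_s ≈ 4/(ζω_n) = 4/2.3 = 1.74 s.

T_s ≈ 1.74 s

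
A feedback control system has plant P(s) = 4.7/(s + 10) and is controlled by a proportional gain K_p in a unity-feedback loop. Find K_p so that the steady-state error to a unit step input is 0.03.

K_p = 68.8

Steady-state error for a unit step on this type-0 loop is 1/(1 + K_p·P(0)).
P(0) = 0.47. Require 1/(1 + K_p·0.47) = 0.03, so 1 + 0.47·K_p = 33.33.
K_p = (33.33 − 1)/0.47 = 68.8.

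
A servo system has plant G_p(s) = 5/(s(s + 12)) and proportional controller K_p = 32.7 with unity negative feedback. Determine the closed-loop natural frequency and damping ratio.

With unity feedback the closed-loop characteristic equation is s² + 12s + 32.7·5 = s² + 12s + 163.5 = 0.
Matching s² + 2ζω_n s + ω_n²: ω_n = √163.5 = 12.79 rad/s and 2ζω_n = 12, so ζ = 12/(2·12.79) = 0.469.

ω_n = 12.8 rad/s, ζ = 0.469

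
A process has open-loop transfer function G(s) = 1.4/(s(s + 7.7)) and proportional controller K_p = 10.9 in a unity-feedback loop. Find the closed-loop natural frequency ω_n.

1 + K_p·G(s) = 0 gives s² + 7.7s + 15.26 = 0.
Matching s² + 2ζω_n s + ω_n²: ω_n = √15.26 = 3.906 rad/s and 2ζω_n = 7.7, so ζ = 7.7/(2·3.906) = 0.986.

ω_n = 3.91 rad/s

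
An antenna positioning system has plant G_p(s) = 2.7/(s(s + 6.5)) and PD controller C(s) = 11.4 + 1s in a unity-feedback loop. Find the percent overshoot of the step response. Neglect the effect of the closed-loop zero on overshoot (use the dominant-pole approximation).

Forward path: (11.4 + 1s)·2.7/(s(s+6.5)). The closed-loop characteristic equation is s² + (6.5 + 2.7·1)s + 2.7·11.4 = 0.
That is s² + 9.2s + 30.78 = 0, so ω_n = 5.548 rad/s and ζ = 9.2/(2·5.548) = 0.8291.
%OS = 100·exp(−πζ/√(1−ζ²)) = 0.947%.

0.947%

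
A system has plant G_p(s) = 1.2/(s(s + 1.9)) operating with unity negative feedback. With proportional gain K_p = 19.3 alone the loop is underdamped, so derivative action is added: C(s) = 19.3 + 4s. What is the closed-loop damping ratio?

ζ = 0.696

Forward path: (19.3 + 4s)·1.2/(s(s+1.9)). The closed-loop characteristic equation is s² + (1.9 + 1.2·4)s + 1.2·19.3 = 0.
That is s² + 6.7s + 23.16 = 0, so ω_n = 4.812 rad/s and ζ = 6.7/(2·4.812) = 0.6961.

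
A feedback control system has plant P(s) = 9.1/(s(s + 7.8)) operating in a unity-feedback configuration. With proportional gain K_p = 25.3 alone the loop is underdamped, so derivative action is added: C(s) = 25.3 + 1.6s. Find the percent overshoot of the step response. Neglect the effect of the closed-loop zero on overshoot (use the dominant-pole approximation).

3.26%

Forward path: (25.3 + 1.6s)·9.1/(s(s+7.8)). The closed-loop characteristic equation is s² + (7.8 + 9.1·1.6)s + 9.1·25.3 = 0.
That is s² + 22.36s + 230.2 = 0, so ω_n = 15.17 rad/s and ζ = 22.36/(2·15.17) = 0.7368.
%OS = 100·exp(−πζ/√(1−ζ²)) = 3.26%.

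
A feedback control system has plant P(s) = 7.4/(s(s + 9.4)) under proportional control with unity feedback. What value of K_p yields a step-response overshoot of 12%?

K_p = 9.54

From %OS = 100·exp(−πζ/√(1−ζ²)) = 12%, ζ = −ln(0.12)/√(π²+ln²(0.12)) = 0.5594.
Characteristic equation s² + 9.4s + 7.4K_p = 0 gives ζ = 9.4/(2√(7.4K_p)).
Setting ζ = 0.5594: √(7.4K_p) = 9.4/(2·0.5594) = 8.402, so K_p = 70.59/7.4 = 9.54.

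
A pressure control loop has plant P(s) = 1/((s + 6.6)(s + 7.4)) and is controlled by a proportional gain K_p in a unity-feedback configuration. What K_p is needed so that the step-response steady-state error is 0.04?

K_p = 1170

For a type-0 loop with proportional control, e_ss = 1/(1 + K_p·P(0)).
P(0) = 0.02048. Require 1/(1 + K_p·0.02048) = 0.04, so 1 + 0.02048·K_p = 25.
K_p = (25 − 1)/0.02048 = 1170.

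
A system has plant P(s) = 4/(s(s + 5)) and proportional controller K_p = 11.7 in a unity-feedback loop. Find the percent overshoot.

29.1%

The closed-loop denominator s² + 5s + 46.8 gives ω_n = √46.8 = 6.841 and ζ = 5/(2ω_n) = 0.3654.
%OS = 100·exp(−πζ/√(1−ζ²)) = 100·exp(−π·0.3654/√0.8665) = 29.1%.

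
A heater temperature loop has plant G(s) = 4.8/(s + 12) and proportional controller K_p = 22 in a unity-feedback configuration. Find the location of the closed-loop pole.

Closed-loop transfer function: T(s) = K_p·G(s)/(1 + K_p·G(s)) = 105.6/(s + 12 + 105.6) = 105.6/(s + 117.6).
The closed-loop pole is at s = −117.6.

s = -117.6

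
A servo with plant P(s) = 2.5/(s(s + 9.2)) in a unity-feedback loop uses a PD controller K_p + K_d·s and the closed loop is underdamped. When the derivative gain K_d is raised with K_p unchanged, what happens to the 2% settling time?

decrease

Characteristic equation s² + (9.2 + 2.5K_d)s + 2.5K_p = 0: raising K_d increases ζω_n = (9.2+2.5K_d)/2 while the loop stays underdamped, so T_s ≈ 4/(ζω_n) decreases.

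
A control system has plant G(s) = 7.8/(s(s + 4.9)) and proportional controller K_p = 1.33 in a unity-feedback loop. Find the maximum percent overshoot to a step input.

2.52%

From 1 + K_pG(s) = 0: s² + 4.9s + 10.37 = 0 ⇒ ω_n = 3.221, ζ = 0.7607.
%OS = 100·exp(−πζ/√(1−ζ²)) = 100·exp(−π·0.7607/√0.4214) = 2.52%.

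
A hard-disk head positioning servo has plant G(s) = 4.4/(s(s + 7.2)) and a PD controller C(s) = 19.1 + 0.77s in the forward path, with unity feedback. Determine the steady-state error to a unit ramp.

The loop has one pole at the origin (type 1). Velocity error constant K_v = lim_{s→0} s·C(s)G(s) = 19.1·4.4/7.2 = 11.67.
Steady-state error to a unit ramp: e_ss = 1/K_v = 0.0857.

0.0857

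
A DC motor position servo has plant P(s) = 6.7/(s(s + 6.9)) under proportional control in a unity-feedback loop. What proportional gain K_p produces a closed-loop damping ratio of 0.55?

Closed-loop characteristic equation: s² + 6.9s + K_p·6.7 = 0.
So ω_n = √(6.7K_p) and 2ζω_n = 6.9, giving ζ = 6.9/(2√(6.7K_p)).
Setting ζ = 0.55: √(6.7K_p) = 6.9/(2·0.55) = 6.273, so K_p = 39.35/6.7 = 5.87.

K_p = 5.87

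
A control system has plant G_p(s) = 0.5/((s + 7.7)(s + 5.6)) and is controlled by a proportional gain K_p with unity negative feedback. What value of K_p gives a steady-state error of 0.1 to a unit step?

Steady-state error for a unit step on this type-0 loop is 1/(1 + K_p·G_p(0)).
G_p(0) = 0.0116. Require 1/(1 + K_p·0.0116) = 0.1, so 1 + 0.0116·K_p = 10.
K_p = (10 − 1)/0.0116 = 776.

K_p = 776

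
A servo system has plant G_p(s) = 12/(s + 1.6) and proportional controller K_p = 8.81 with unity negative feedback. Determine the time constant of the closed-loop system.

Closed-loop transfer function: T(s) = K_p·G_p(s)/(1 + K_p·G_p(s)) = 105.7/(s + 1.6 + 105.7) = 105.7/(s + 107.3).
Time constant τ = 1/107.3 = 0.00932 s.

τ = 0.00932 s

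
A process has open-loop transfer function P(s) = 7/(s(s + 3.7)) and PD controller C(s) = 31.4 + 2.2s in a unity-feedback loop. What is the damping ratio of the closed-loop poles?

Forward path: (31.4 + 2.2s)·7/(s(s+3.7)). The closed-loop characteristic equation is s² + (3.7 + 7·2.2)s + 7·31.4 = 0.
That is s² + 19.1s + 219.8 = 0, so ω_n = 14.83 rad/s and ζ = 19.1/(2·14.83) = 0.6442.

ζ = 0.644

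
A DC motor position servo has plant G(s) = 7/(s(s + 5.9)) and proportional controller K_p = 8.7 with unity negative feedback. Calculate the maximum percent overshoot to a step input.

Closed-loop characteristic equation: s² + 5.9s + 60.9 = 0, so ω_n = 7.804 rad/s and ζ = 5.9/(2·7.804) = 0.378.
%OS = 100·exp(−πζ/√(1−ζ²)) = 100·exp(−π·0.378/√0.8571) = 27.7%.

27.7%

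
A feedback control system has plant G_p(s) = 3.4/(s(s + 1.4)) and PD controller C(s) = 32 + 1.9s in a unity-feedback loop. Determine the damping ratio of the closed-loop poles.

ζ = 0.377

Forward path: (32 + 1.9s)·3.4/(s(s+1.4)). The closed-loop characteristic equation is s² + (1.4 + 3.4·1.9)s + 3.4·32 = 0.
That is s² + 7.86s + 108.8 = 0, so ω_n = 10.43 rad/s and ζ = 7.86/(2·10.43) = 0.3768.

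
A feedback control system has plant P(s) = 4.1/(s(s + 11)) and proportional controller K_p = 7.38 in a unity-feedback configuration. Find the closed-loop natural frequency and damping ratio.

ω_n = 5.5 rad/s, ζ = 1

1 + K_p·P(s) = 0 gives s² + 11s + 30.26 = 0.
So ω_n² = 30.26 ⇒ ω_n = 5.501 rad/s, and ζ = 11/(2ω_n) = 1.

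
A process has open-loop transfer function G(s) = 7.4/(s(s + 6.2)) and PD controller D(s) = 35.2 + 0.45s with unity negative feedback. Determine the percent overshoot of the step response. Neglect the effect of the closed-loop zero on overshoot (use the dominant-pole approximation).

Forward path: (35.2 + 0.45s)·7.4/(s(s+6.2)). The closed-loop characteristic equation is s² + (6.2 + 7.4·0.45)s + 7.4·35.2 = 0.
That is s² + 9.53s + 260.5 = 0, so ω_n = 16.14 rad/s and ζ = 9.53/(2·16.14) = 0.2952.
%OS = 100·exp(−πζ/√(1−ζ²)) = 37.9%.

37.9%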